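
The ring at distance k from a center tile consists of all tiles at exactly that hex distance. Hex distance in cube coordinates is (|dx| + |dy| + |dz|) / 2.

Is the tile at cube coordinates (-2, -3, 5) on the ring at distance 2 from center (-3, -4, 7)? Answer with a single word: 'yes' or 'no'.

Answer: yes

Derivation:
|px - cx| = |-2 - (-3)| = 1
|py - cy| = |-3 - (-4)| = 1
|pz - cz| = |5 - 7| = 2
distance = (1+1+2)/2 = 4/2 = 2
radius = 2; distance == radius -> yes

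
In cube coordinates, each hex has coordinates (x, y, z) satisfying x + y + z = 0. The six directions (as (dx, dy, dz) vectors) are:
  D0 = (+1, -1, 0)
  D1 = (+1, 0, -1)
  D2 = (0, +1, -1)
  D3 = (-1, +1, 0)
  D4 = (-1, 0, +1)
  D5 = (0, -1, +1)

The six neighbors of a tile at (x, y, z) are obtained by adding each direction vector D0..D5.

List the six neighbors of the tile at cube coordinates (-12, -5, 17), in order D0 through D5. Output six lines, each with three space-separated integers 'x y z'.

Center: (-12, -5, 17). Add each direction:
  D0: (-12, -5, 17) + (1, -1, 0) = (-11, -6, 17)
  D1: (-12, -5, 17) + (1, 0, -1) = (-11, -5, 16)
  D2: (-12, -5, 17) + (0, 1, -1) = (-12, -4, 16)
  D3: (-12, -5, 17) + (-1, 1, 0) = (-13, -4, 17)
  D4: (-12, -5, 17) + (-1, 0, 1) = (-13, -5, 18)
  D5: (-12, -5, 17) + (0, -1, 1) = (-12, -6, 18)

Answer: -11 -6 17
-11 -5 16
-12 -4 16
-13 -4 17
-13 -5 18
-12 -6 18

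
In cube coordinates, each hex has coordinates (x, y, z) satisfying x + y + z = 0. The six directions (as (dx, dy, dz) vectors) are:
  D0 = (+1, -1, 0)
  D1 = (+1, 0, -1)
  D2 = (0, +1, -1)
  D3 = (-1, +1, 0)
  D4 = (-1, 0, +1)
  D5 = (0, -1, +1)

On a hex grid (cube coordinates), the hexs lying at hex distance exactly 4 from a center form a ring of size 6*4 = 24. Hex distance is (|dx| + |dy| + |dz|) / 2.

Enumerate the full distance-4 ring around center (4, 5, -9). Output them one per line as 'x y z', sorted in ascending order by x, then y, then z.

Walk ring at distance 4 from (4, 5, -9):
Start at center + D4*4 = (0, 5, -5)
  hex 0: (0, 5, -5)
  hex 1: (1, 4, -5)
  hex 2: (2, 3, -5)
  hex 3: (3, 2, -5)
  hex 4: (4, 1, -5)
  hex 5: (5, 1, -6)
  hex 6: (6, 1, -7)
  hex 7: (7, 1, -8)
  hex 8: (8, 1, -9)
  hex 9: (8, 2, -10)
  hex 10: (8, 3, -11)
  hex 11: (8, 4, -12)
  hex 12: (8, 5, -13)
  hex 13: (7, 6, -13)
  hex 14: (6, 7, -13)
  hex 15: (5, 8, -13)
  hex 16: (4, 9, -13)
  hex 17: (3, 9, -12)
  hex 18: (2, 9, -11)
  hex 19: (1, 9, -10)
  hex 20: (0, 9, -9)
  hex 21: (0, 8, -8)
  hex 22: (0, 7, -7)
  hex 23: (0, 6, -6)
Sorted: 24 hexes.

Answer: 0 5 -5
0 6 -6
0 7 -7
0 8 -8
0 9 -9
1 4 -5
1 9 -10
2 3 -5
2 9 -11
3 2 -5
3 9 -12
4 1 -5
4 9 -13
5 1 -6
5 8 -13
6 1 -7
6 7 -13
7 1 -8
7 6 -13
8 1 -9
8 2 -10
8 3 -11
8 4 -12
8 5 -13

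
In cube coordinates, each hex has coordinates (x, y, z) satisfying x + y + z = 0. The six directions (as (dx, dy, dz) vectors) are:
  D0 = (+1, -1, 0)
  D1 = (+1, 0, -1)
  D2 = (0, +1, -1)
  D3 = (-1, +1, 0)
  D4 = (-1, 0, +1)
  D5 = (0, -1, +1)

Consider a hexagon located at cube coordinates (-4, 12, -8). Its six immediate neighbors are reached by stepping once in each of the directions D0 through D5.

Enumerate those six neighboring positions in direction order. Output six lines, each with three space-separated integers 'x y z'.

Answer: -3 11 -8
-3 12 -9
-4 13 -9
-5 13 -8
-5 12 -7
-4 11 -7

Derivation:
Center: (-4, 12, -8). Add each direction:
  D0: (-4, 12, -8) + (1, -1, 0) = (-3, 11, -8)
  D1: (-4, 12, -8) + (1, 0, -1) = (-3, 12, -9)
  D2: (-4, 12, -8) + (0, 1, -1) = (-4, 13, -9)
  D3: (-4, 12, -8) + (-1, 1, 0) = (-5, 13, -8)
  D4: (-4, 12, -8) + (-1, 0, 1) = (-5, 12, -7)
  D5: (-4, 12, -8) + (0, -1, 1) = (-4, 11, -7)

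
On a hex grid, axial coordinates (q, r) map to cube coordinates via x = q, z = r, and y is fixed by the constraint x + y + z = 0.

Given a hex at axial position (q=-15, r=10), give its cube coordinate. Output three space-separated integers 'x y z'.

x = q = -15
z = r = 10
y = -x - z = -(-15) - (10) = 5

Answer: -15 5 10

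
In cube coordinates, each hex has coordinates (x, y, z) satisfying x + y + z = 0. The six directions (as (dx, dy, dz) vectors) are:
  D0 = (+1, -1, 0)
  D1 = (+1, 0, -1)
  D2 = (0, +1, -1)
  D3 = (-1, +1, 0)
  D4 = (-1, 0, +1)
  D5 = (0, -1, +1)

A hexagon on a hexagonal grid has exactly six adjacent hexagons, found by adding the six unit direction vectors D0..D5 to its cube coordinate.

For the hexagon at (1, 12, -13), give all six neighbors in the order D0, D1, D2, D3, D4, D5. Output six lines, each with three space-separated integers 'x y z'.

Answer: 2 11 -13
2 12 -14
1 13 -14
0 13 -13
0 12 -12
1 11 -12

Derivation:
Center: (1, 12, -13). Add each direction:
  D0: (1, 12, -13) + (1, -1, 0) = (2, 11, -13)
  D1: (1, 12, -13) + (1, 0, -1) = (2, 12, -14)
  D2: (1, 12, -13) + (0, 1, -1) = (1, 13, -14)
  D3: (1, 12, -13) + (-1, 1, 0) = (0, 13, -13)
  D4: (1, 12, -13) + (-1, 0, 1) = (0, 12, -12)
  D5: (1, 12, -13) + (0, -1, 1) = (1, 11, -12)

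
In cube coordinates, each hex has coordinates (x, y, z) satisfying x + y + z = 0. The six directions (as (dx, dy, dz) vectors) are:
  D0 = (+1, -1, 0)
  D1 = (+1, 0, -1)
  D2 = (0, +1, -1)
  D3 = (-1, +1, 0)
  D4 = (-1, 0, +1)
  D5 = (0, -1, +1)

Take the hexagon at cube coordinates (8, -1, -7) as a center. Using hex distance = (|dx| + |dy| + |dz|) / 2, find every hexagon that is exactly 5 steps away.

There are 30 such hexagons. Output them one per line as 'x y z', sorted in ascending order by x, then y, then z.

Walk ring at distance 5 from (8, -1, -7):
Start at center + D4*5 = (3, -1, -2)
  hex 0: (3, -1, -2)
  hex 1: (4, -2, -2)
  hex 2: (5, -3, -2)
  hex 3: (6, -4, -2)
  hex 4: (7, -5, -2)
  hex 5: (8, -6, -2)
  hex 6: (9, -6, -3)
  hex 7: (10, -6, -4)
  hex 8: (11, -6, -5)
  hex 9: (12, -6, -6)
  hex 10: (13, -6, -7)
  hex 11: (13, -5, -8)
  hex 12: (13, -4, -9)
  hex 13: (13, -3, -10)
  hex 14: (13, -2, -11)
  hex 15: (13, -1, -12)
  hex 16: (12, 0, -12)
  hex 17: (11, 1, -12)
  hex 18: (10, 2, -12)
  hex 19: (9, 3, -12)
  hex 20: (8, 4, -12)
  hex 21: (7, 4, -11)
  hex 22: (6, 4, -10)
  hex 23: (5, 4, -9)
  hex 24: (4, 4, -8)
  hex 25: (3, 4, -7)
  hex 26: (3, 3, -6)
  hex 27: (3, 2, -5)
  hex 28: (3, 1, -4)
  hex 29: (3, 0, -3)
Sorted: 30 hexes.

Answer: 3 -1 -2
3 0 -3
3 1 -4
3 2 -5
3 3 -6
3 4 -7
4 -2 -2
4 4 -8
5 -3 -2
5 4 -9
6 -4 -2
6 4 -10
7 -5 -2
7 4 -11
8 -6 -2
8 4 -12
9 -6 -3
9 3 -12
10 -6 -4
10 2 -12
11 -6 -5
11 1 -12
12 -6 -6
12 0 -12
13 -6 -7
13 -5 -8
13 -4 -9
13 -3 -10
13 -2 -11
13 -1 -12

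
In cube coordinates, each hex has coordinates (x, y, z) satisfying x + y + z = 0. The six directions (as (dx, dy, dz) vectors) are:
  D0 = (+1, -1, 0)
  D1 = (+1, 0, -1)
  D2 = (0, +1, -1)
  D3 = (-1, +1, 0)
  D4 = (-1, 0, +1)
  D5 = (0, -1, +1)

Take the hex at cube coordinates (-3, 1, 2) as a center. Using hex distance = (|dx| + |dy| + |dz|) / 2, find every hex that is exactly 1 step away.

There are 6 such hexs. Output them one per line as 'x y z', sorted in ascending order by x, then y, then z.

Answer: -4 1 3
-4 2 2
-3 0 3
-3 2 1
-2 0 2
-2 1 1

Derivation:
Walk ring at distance 1 from (-3, 1, 2):
Start at center + D4*1 = (-4, 1, 3)
  hex 0: (-4, 1, 3)
  hex 1: (-3, 0, 3)
  hex 2: (-2, 0, 2)
  hex 3: (-2, 1, 1)
  hex 4: (-3, 2, 1)
  hex 5: (-4, 2, 2)
Sorted: 6 hexes.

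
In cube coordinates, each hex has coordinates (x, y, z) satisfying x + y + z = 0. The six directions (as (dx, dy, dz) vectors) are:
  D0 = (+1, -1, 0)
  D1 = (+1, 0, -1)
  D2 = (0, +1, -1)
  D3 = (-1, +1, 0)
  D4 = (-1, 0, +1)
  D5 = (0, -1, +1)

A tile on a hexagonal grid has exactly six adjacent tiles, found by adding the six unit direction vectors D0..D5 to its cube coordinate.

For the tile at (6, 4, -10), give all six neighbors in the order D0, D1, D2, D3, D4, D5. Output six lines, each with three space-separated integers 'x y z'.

Answer: 7 3 -10
7 4 -11
6 5 -11
5 5 -10
5 4 -9
6 3 -9

Derivation:
Center: (6, 4, -10). Add each direction:
  D0: (6, 4, -10) + (1, -1, 0) = (7, 3, -10)
  D1: (6, 4, -10) + (1, 0, -1) = (7, 4, -11)
  D2: (6, 4, -10) + (0, 1, -1) = (6, 5, -11)
  D3: (6, 4, -10) + (-1, 1, 0) = (5, 5, -10)
  D4: (6, 4, -10) + (-1, 0, 1) = (5, 4, -9)
  D5: (6, 4, -10) + (0, -1, 1) = (6, 3, -9)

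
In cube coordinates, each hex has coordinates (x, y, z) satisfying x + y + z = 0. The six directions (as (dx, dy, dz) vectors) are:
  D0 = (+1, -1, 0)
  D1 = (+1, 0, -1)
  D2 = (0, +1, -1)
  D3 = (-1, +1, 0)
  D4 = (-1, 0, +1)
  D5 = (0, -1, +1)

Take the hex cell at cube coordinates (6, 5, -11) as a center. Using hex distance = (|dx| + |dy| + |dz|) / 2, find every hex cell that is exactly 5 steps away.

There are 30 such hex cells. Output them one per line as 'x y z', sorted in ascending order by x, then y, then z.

Walk ring at distance 5 from (6, 5, -11):
Start at center + D4*5 = (1, 5, -6)
  hex 0: (1, 5, -6)
  hex 1: (2, 4, -6)
  hex 2: (3, 3, -6)
  hex 3: (4, 2, -6)
  hex 4: (5, 1, -6)
  hex 5: (6, 0, -6)
  hex 6: (7, 0, -7)
  hex 7: (8, 0, -8)
  hex 8: (9, 0, -9)
  hex 9: (10, 0, -10)
  hex 10: (11, 0, -11)
  hex 11: (11, 1, -12)
  hex 12: (11, 2, -13)
  hex 13: (11, 3, -14)
  hex 14: (11, 4, -15)
  hex 15: (11, 5, -16)
  hex 16: (10, 6, -16)
  hex 17: (9, 7, -16)
  hex 18: (8, 8, -16)
  hex 19: (7, 9, -16)
  hex 20: (6, 10, -16)
  hex 21: (5, 10, -15)
  hex 22: (4, 10, -14)
  hex 23: (3, 10, -13)
  hex 24: (2, 10, -12)
  hex 25: (1, 10, -11)
  hex 26: (1, 9, -10)
  hex 27: (1, 8, -9)
  hex 28: (1, 7, -8)
  hex 29: (1, 6, -7)
Sorted: 30 hexes.

Answer: 1 5 -6
1 6 -7
1 7 -8
1 8 -9
1 9 -10
1 10 -11
2 4 -6
2 10 -12
3 3 -6
3 10 -13
4 2 -6
4 10 -14
5 1 -6
5 10 -15
6 0 -6
6 10 -16
7 0 -7
7 9 -16
8 0 -8
8 8 -16
9 0 -9
9 7 -16
10 0 -10
10 6 -16
11 0 -11
11 1 -12
11 2 -13
11 3 -14
11 4 -15
11 5 -16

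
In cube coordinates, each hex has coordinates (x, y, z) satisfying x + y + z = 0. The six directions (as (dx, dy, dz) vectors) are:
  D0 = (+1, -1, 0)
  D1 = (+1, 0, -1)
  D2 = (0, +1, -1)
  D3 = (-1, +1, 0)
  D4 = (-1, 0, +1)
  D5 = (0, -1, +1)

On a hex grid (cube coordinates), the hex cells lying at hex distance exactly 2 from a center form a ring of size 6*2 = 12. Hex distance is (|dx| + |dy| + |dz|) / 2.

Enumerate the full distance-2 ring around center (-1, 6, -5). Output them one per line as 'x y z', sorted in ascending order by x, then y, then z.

Answer: -3 6 -3
-3 7 -4
-3 8 -5
-2 5 -3
-2 8 -6
-1 4 -3
-1 8 -7
0 4 -4
0 7 -7
1 4 -5
1 5 -6
1 6 -7

Derivation:
Walk ring at distance 2 from (-1, 6, -5):
Start at center + D4*2 = (-3, 6, -3)
  hex 0: (-3, 6, -3)
  hex 1: (-2, 5, -3)
  hex 2: (-1, 4, -3)
  hex 3: (0, 4, -4)
  hex 4: (1, 4, -5)
  hex 5: (1, 5, -6)
  hex 6: (1, 6, -7)
  hex 7: (0, 7, -7)
  hex 8: (-1, 8, -7)
  hex 9: (-2, 8, -6)
  hex 10: (-3, 8, -5)
  hex 11: (-3, 7, -4)
Sorted: 12 hexes.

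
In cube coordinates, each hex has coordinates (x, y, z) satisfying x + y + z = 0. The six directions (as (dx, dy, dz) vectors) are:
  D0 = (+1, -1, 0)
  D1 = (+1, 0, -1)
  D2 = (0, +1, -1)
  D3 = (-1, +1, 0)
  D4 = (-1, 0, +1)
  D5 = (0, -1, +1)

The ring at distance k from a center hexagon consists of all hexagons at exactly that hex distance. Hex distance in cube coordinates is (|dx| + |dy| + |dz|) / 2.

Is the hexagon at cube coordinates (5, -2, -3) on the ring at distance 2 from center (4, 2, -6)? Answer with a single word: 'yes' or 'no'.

|px - cx| = |5 - 4| = 1
|py - cy| = |-2 - 2| = 4
|pz - cz| = |-3 - (-6)| = 3
distance = (1+4+3)/2 = 8/2 = 4
radius = 2; distance != radius -> no

Answer: no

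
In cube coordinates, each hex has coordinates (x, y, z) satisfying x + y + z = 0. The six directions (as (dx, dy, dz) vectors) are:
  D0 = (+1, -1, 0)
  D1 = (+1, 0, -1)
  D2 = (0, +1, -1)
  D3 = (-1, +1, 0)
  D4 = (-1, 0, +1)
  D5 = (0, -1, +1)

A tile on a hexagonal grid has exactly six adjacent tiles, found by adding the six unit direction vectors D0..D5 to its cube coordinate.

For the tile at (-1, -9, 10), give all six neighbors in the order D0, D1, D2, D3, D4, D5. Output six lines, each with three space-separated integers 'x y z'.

Center: (-1, -9, 10). Add each direction:
  D0: (-1, -9, 10) + (1, -1, 0) = (0, -10, 10)
  D1: (-1, -9, 10) + (1, 0, -1) = (0, -9, 9)
  D2: (-1, -9, 10) + (0, 1, -1) = (-1, -8, 9)
  D3: (-1, -9, 10) + (-1, 1, 0) = (-2, -8, 10)
  D4: (-1, -9, 10) + (-1, 0, 1) = (-2, -9, 11)
  D5: (-1, -9, 10) + (0, -1, 1) = (-1, -10, 11)

Answer: 0 -10 10
0 -9 9
-1 -8 9
-2 -8 10
-2 -9 11
-1 -10 11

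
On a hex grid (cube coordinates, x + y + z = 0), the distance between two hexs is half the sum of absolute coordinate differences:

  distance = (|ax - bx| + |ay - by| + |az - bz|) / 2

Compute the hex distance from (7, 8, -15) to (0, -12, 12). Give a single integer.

Answer: 27

Derivation:
|ax - bx| = |7 - 0| = 7
|ay - by| = |8 - (-12)| = 20
|az - bz| = |-15 - 12| = 27
distance = (7 + 20 + 27) / 2 = 54 / 2 = 27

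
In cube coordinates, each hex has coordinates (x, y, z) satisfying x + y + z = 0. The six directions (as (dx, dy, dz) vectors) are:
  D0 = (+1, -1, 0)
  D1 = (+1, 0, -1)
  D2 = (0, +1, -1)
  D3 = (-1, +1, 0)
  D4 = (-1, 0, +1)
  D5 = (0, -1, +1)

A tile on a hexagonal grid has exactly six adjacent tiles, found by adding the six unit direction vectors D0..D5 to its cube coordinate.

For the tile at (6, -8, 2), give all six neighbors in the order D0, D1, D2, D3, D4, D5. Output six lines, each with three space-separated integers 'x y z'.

Center: (6, -8, 2). Add each direction:
  D0: (6, -8, 2) + (1, -1, 0) = (7, -9, 2)
  D1: (6, -8, 2) + (1, 0, -1) = (7, -8, 1)
  D2: (6, -8, 2) + (0, 1, -1) = (6, -7, 1)
  D3: (6, -8, 2) + (-1, 1, 0) = (5, -7, 2)
  D4: (6, -8, 2) + (-1, 0, 1) = (5, -8, 3)
  D5: (6, -8, 2) + (0, -1, 1) = (6, -9, 3)

Answer: 7 -9 2
7 -8 1
6 -7 1
5 -7 2
5 -8 3
6 -9 3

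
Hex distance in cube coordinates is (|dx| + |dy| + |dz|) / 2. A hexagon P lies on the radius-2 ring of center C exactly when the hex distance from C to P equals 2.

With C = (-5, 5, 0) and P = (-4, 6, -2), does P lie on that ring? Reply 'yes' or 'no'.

Answer: yes

Derivation:
|px - cx| = |-4 - (-5)| = 1
|py - cy| = |6 - 5| = 1
|pz - cz| = |-2 - 0| = 2
distance = (1+1+2)/2 = 4/2 = 2
radius = 2; distance == radius -> yes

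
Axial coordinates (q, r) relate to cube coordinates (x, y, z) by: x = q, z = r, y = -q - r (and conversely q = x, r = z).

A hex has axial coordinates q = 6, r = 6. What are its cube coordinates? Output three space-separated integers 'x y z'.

Answer: 6 -12 6

Derivation:
x = q = 6
z = r = 6
y = -x - z = -(6) - (6) = -12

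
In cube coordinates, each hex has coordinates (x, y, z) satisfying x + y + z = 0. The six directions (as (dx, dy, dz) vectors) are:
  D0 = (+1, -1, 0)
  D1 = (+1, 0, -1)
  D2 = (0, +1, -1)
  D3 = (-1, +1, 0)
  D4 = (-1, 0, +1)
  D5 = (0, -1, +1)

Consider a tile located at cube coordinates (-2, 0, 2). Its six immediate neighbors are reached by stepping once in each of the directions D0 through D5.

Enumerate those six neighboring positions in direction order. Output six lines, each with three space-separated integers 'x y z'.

Center: (-2, 0, 2). Add each direction:
  D0: (-2, 0, 2) + (1, -1, 0) = (-1, -1, 2)
  D1: (-2, 0, 2) + (1, 0, -1) = (-1, 0, 1)
  D2: (-2, 0, 2) + (0, 1, -1) = (-2, 1, 1)
  D3: (-2, 0, 2) + (-1, 1, 0) = (-3, 1, 2)
  D4: (-2, 0, 2) + (-1, 0, 1) = (-3, 0, 3)
  D5: (-2, 0, 2) + (0, -1, 1) = (-2, -1, 3)

Answer: -1 -1 2
-1 0 1
-2 1 1
-3 1 2
-3 0 3
-2 -1 3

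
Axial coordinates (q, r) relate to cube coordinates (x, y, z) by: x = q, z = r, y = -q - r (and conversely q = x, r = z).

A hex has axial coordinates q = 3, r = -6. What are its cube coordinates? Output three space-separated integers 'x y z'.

Answer: 3 3 -6

Derivation:
x = q = 3
z = r = -6
y = -x - z = -(3) - (-6) = 3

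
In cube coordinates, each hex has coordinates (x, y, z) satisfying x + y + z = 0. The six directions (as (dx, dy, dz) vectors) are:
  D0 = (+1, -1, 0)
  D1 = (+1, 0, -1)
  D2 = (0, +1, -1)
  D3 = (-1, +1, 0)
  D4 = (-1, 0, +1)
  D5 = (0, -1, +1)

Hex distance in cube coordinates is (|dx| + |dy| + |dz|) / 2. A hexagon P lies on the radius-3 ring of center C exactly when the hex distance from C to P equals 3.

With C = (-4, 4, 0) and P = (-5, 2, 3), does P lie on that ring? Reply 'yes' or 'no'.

|px - cx| = |-5 - (-4)| = 1
|py - cy| = |2 - 4| = 2
|pz - cz| = |3 - 0| = 3
distance = (1+2+3)/2 = 6/2 = 3
radius = 3; distance == radius -> yes

Answer: yes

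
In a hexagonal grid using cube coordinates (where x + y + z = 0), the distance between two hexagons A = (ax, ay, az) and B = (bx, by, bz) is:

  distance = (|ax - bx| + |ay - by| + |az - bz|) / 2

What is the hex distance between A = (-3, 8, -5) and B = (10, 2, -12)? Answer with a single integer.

Answer: 13

Derivation:
|ax - bx| = |-3 - 10| = 13
|ay - by| = |8 - 2| = 6
|az - bz| = |-5 - (-12)| = 7
distance = (13 + 6 + 7) / 2 = 26 / 2 = 13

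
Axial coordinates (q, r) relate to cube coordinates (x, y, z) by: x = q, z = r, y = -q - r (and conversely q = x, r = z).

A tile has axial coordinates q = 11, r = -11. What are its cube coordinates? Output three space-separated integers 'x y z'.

x = q = 11
z = r = -11
y = -x - z = -(11) - (-11) = 0

Answer: 11 0 -11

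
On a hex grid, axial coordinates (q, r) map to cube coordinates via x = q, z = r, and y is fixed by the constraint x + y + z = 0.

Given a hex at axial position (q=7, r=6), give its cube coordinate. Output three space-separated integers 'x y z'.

x = q = 7
z = r = 6
y = -x - z = -(7) - (6) = -13

Answer: 7 -13 6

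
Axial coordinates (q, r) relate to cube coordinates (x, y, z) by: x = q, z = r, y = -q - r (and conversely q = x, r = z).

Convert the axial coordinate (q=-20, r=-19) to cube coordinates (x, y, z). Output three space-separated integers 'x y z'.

Answer: -20 39 -19

Derivation:
x = q = -20
z = r = -19
y = -x - z = -(-20) - (-19) = 39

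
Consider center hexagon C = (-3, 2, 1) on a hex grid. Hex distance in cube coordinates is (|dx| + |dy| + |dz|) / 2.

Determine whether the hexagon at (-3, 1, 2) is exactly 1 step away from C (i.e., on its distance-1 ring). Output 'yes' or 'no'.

Answer: yes

Derivation:
|px - cx| = |-3 - (-3)| = 0
|py - cy| = |1 - 2| = 1
|pz - cz| = |2 - 1| = 1
distance = (0+1+1)/2 = 2/2 = 1
radius = 1; distance == radius -> yes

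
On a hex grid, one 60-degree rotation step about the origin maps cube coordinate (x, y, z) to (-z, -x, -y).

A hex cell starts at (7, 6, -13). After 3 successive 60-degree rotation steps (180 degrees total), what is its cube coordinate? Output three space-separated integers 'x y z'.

Answer: -7 -6 13

Derivation:
Start: (7, 6, -13)
Step 1: (7, 6, -13) -> (-(-13), -(7), -(6)) = (13, -7, -6)
Step 2: (13, -7, -6) -> (-(-6), -(13), -(-7)) = (6, -13, 7)
Step 3: (6, -13, 7) -> (-(7), -(6), -(-13)) = (-7, -6, 13)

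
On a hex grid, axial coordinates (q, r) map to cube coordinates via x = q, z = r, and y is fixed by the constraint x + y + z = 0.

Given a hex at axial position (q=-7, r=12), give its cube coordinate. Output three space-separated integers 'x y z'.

x = q = -7
z = r = 12
y = -x - z = -(-7) - (12) = -5

Answer: -7 -5 12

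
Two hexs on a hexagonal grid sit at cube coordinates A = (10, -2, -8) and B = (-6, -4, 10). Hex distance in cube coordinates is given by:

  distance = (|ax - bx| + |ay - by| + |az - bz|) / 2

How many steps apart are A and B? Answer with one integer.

Answer: 18

Derivation:
|ax - bx| = |10 - (-6)| = 16
|ay - by| = |-2 - (-4)| = 2
|az - bz| = |-8 - 10| = 18
distance = (16 + 2 + 18) / 2 = 36 / 2 = 18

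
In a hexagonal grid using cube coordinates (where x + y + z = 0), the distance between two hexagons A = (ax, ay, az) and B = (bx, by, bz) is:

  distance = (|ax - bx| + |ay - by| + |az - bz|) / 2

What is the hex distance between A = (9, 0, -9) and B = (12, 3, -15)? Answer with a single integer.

|ax - bx| = |9 - 12| = 3
|ay - by| = |0 - 3| = 3
|az - bz| = |-9 - (-15)| = 6
distance = (3 + 3 + 6) / 2 = 12 / 2 = 6

Answer: 6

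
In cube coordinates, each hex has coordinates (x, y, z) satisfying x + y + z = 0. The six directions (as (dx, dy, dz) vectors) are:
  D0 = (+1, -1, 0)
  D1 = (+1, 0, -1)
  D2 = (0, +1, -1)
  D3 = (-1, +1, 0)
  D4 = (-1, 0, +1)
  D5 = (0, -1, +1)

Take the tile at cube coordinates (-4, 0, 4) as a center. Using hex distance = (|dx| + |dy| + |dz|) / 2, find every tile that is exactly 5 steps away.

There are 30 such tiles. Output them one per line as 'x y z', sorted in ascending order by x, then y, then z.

Walk ring at distance 5 from (-4, 0, 4):
Start at center + D4*5 = (-9, 0, 9)
  hex 0: (-9, 0, 9)
  hex 1: (-8, -1, 9)
  hex 2: (-7, -2, 9)
  hex 3: (-6, -3, 9)
  hex 4: (-5, -4, 9)
  hex 5: (-4, -5, 9)
  hex 6: (-3, -5, 8)
  hex 7: (-2, -5, 7)
  hex 8: (-1, -5, 6)
  hex 9: (0, -5, 5)
  hex 10: (1, -5, 4)
  hex 11: (1, -4, 3)
  hex 12: (1, -3, 2)
  hex 13: (1, -2, 1)
  hex 14: (1, -1, 0)
  hex 15: (1, 0, -1)
  hex 16: (0, 1, -1)
  hex 17: (-1, 2, -1)
  hex 18: (-2, 3, -1)
  hex 19: (-3, 4, -1)
  hex 20: (-4, 5, -1)
  hex 21: (-5, 5, 0)
  hex 22: (-6, 5, 1)
  hex 23: (-7, 5, 2)
  hex 24: (-8, 5, 3)
  hex 25: (-9, 5, 4)
  hex 26: (-9, 4, 5)
  hex 27: (-9, 3, 6)
  hex 28: (-9, 2, 7)
  hex 29: (-9, 1, 8)
Sorted: 30 hexes.

Answer: -9 0 9
-9 1 8
-9 2 7
-9 3 6
-9 4 5
-9 5 4
-8 -1 9
-8 5 3
-7 -2 9
-7 5 2
-6 -3 9
-6 5 1
-5 -4 9
-5 5 0
-4 -5 9
-4 5 -1
-3 -5 8
-3 4 -1
-2 -5 7
-2 3 -1
-1 -5 6
-1 2 -1
0 -5 5
0 1 -1
1 -5 4
1 -4 3
1 -3 2
1 -2 1
1 -1 0
1 0 -1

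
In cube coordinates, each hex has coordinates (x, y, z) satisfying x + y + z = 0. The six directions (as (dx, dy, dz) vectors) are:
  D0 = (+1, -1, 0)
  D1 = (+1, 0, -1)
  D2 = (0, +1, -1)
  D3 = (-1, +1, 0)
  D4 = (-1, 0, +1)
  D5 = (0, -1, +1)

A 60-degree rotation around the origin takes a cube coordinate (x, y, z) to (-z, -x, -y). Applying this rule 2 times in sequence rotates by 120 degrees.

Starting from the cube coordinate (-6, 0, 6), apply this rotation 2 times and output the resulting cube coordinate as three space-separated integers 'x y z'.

Start: (-6, 0, 6)
Step 1: (-6, 0, 6) -> (-(6), -(-6), -(0)) = (-6, 6, 0)
Step 2: (-6, 6, 0) -> (-(0), -(-6), -(6)) = (0, 6, -6)

Answer: 0 6 -6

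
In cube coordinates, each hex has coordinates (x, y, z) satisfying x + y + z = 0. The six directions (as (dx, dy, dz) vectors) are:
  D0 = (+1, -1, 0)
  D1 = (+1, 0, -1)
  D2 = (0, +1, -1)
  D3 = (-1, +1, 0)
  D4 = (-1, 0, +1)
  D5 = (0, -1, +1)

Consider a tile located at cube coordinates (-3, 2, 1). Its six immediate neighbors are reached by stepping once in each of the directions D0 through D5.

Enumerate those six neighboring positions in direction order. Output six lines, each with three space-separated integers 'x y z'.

Center: (-3, 2, 1). Add each direction:
  D0: (-3, 2, 1) + (1, -1, 0) = (-2, 1, 1)
  D1: (-3, 2, 1) + (1, 0, -1) = (-2, 2, 0)
  D2: (-3, 2, 1) + (0, 1, -1) = (-3, 3, 0)
  D3: (-3, 2, 1) + (-1, 1, 0) = (-4, 3, 1)
  D4: (-3, 2, 1) + (-1, 0, 1) = (-4, 2, 2)
  D5: (-3, 2, 1) + (0, -1, 1) = (-3, 1, 2)

Answer: -2 1 1
-2 2 0
-3 3 0
-4 3 1
-4 2 2
-3 1 2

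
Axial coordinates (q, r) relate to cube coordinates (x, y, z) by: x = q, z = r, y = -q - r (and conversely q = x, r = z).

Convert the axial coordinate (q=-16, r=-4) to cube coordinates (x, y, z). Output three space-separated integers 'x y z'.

x = q = -16
z = r = -4
y = -x - z = -(-16) - (-4) = 20

Answer: -16 20 -4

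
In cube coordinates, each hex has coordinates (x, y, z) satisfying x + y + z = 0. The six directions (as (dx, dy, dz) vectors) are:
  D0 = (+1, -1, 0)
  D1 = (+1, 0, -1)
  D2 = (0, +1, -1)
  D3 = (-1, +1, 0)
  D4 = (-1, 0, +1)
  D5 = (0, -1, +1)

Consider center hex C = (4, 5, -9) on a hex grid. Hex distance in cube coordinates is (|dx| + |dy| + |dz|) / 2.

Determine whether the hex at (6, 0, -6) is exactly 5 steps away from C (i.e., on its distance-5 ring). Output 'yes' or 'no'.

Answer: yes

Derivation:
|px - cx| = |6 - 4| = 2
|py - cy| = |0 - 5| = 5
|pz - cz| = |-6 - (-9)| = 3
distance = (2+5+3)/2 = 10/2 = 5
radius = 5; distance == radius -> yes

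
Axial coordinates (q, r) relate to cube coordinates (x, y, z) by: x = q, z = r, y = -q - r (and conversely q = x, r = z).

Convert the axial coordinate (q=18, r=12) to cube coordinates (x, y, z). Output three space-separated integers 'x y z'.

x = q = 18
z = r = 12
y = -x - z = -(18) - (12) = -30

Answer: 18 -30 12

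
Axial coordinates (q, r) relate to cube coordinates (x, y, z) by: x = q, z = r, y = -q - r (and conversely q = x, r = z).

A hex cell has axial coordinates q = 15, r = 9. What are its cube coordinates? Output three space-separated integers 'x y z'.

Answer: 15 -24 9

Derivation:
x = q = 15
z = r = 9
y = -x - z = -(15) - (9) = -24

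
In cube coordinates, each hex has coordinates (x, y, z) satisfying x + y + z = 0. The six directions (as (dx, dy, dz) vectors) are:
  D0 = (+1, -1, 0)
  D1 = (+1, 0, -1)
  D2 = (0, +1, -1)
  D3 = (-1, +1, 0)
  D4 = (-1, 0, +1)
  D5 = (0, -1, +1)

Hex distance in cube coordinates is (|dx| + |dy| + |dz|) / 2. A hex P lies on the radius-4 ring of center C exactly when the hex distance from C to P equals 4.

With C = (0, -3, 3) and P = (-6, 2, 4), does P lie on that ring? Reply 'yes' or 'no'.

Answer: no

Derivation:
|px - cx| = |-6 - 0| = 6
|py - cy| = |2 - (-3)| = 5
|pz - cz| = |4 - 3| = 1
distance = (6+5+1)/2 = 12/2 = 6
radius = 4; distance != radius -> no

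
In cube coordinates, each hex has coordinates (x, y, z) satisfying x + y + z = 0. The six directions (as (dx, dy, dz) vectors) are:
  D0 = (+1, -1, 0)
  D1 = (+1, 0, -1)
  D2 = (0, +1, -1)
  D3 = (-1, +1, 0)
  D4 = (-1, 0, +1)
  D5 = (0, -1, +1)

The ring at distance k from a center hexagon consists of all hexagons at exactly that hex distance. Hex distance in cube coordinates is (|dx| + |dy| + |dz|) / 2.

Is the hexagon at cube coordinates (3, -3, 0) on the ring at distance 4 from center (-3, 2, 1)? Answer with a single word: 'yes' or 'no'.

|px - cx| = |3 - (-3)| = 6
|py - cy| = |-3 - 2| = 5
|pz - cz| = |0 - 1| = 1
distance = (6+5+1)/2 = 12/2 = 6
radius = 4; distance != radius -> no

Answer: no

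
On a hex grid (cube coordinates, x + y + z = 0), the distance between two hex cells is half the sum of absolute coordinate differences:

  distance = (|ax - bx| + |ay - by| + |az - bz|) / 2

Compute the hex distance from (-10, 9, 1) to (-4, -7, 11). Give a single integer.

|ax - bx| = |-10 - (-4)| = 6
|ay - by| = |9 - (-7)| = 16
|az - bz| = |1 - 11| = 10
distance = (6 + 16 + 10) / 2 = 32 / 2 = 16

Answer: 16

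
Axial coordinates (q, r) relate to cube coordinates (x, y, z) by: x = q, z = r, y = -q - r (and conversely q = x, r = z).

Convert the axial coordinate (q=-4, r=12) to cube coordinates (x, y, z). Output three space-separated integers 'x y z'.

Answer: -4 -8 12

Derivation:
x = q = -4
z = r = 12
y = -x - z = -(-4) - (12) = -8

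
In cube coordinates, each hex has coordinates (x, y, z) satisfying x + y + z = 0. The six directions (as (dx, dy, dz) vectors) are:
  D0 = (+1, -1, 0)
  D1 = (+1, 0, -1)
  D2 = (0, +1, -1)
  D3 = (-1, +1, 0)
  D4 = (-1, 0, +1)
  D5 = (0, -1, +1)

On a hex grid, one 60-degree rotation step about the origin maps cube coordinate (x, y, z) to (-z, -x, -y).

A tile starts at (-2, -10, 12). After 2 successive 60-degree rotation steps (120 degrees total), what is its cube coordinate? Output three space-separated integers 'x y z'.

Answer: -10 12 -2

Derivation:
Start: (-2, -10, 12)
Step 1: (-2, -10, 12) -> (-(12), -(-2), -(-10)) = (-12, 2, 10)
Step 2: (-12, 2, 10) -> (-(10), -(-12), -(2)) = (-10, 12, -2)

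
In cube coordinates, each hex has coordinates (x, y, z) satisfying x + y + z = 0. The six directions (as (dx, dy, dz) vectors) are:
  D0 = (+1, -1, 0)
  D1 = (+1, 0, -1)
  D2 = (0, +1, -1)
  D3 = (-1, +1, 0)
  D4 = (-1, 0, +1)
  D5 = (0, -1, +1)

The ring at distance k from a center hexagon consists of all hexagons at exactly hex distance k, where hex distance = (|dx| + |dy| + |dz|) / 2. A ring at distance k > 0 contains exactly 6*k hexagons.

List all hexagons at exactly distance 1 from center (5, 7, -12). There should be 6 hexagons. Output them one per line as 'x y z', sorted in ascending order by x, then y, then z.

Answer: 4 7 -11
4 8 -12
5 6 -11
5 8 -13
6 6 -12
6 7 -13

Derivation:
Walk ring at distance 1 from (5, 7, -12):
Start at center + D4*1 = (4, 7, -11)
  hex 0: (4, 7, -11)
  hex 1: (5, 6, -11)
  hex 2: (6, 6, -12)
  hex 3: (6, 7, -13)
  hex 4: (5, 8, -13)
  hex 5: (4, 8, -12)
Sorted: 6 hexes.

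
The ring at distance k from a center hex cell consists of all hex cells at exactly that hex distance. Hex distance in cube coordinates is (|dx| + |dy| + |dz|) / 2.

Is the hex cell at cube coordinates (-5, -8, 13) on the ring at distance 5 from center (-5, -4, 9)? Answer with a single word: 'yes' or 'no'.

|px - cx| = |-5 - (-5)| = 0
|py - cy| = |-8 - (-4)| = 4
|pz - cz| = |13 - 9| = 4
distance = (0+4+4)/2 = 8/2 = 4
radius = 5; distance != radius -> no

Answer: no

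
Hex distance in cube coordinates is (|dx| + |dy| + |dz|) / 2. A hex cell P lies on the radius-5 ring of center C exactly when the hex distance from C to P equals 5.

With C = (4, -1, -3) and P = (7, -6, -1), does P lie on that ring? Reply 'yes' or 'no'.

|px - cx| = |7 - 4| = 3
|py - cy| = |-6 - (-1)| = 5
|pz - cz| = |-1 - (-3)| = 2
distance = (3+5+2)/2 = 10/2 = 5
radius = 5; distance == radius -> yes

Answer: yes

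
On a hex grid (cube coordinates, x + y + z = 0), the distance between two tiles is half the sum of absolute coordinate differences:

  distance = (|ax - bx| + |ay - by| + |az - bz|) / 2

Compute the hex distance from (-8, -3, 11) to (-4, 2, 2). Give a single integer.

|ax - bx| = |-8 - (-4)| = 4
|ay - by| = |-3 - 2| = 5
|az - bz| = |11 - 2| = 9
distance = (4 + 5 + 9) / 2 = 18 / 2 = 9

Answer: 9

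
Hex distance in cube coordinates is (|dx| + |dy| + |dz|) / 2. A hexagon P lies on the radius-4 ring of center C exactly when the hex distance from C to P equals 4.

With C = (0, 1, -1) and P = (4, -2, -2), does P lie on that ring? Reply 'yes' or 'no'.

Answer: yes

Derivation:
|px - cx| = |4 - 0| = 4
|py - cy| = |-2 - 1| = 3
|pz - cz| = |-2 - (-1)| = 1
distance = (4+3+1)/2 = 8/2 = 4
radius = 4; distance == radius -> yes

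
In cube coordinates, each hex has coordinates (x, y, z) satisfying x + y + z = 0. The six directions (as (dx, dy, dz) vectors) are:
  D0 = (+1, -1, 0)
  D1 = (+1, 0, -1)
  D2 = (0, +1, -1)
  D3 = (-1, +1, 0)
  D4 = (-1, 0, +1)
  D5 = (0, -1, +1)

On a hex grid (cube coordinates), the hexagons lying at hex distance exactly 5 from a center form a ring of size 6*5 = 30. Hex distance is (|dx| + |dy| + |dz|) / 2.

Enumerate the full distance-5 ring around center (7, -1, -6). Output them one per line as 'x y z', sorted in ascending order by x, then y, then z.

Answer: 2 -1 -1
2 0 -2
2 1 -3
2 2 -4
2 3 -5
2 4 -6
3 -2 -1
3 4 -7
4 -3 -1
4 4 -8
5 -4 -1
5 4 -9
6 -5 -1
6 4 -10
7 -6 -1
7 4 -11
8 -6 -2
8 3 -11
9 -6 -3
9 2 -11
10 -6 -4
10 1 -11
11 -6 -5
11 0 -11
12 -6 -6
12 -5 -7
12 -4 -8
12 -3 -9
12 -2 -10
12 -1 -11

Derivation:
Walk ring at distance 5 from (7, -1, -6):
Start at center + D4*5 = (2, -1, -1)
  hex 0: (2, -1, -1)
  hex 1: (3, -2, -1)
  hex 2: (4, -3, -1)
  hex 3: (5, -4, -1)
  hex 4: (6, -5, -1)
  hex 5: (7, -6, -1)
  hex 6: (8, -6, -2)
  hex 7: (9, -6, -3)
  hex 8: (10, -6, -4)
  hex 9: (11, -6, -5)
  hex 10: (12, -6, -6)
  hex 11: (12, -5, -7)
  hex 12: (12, -4, -8)
  hex 13: (12, -3, -9)
  hex 14: (12, -2, -10)
  hex 15: (12, -1, -11)
  hex 16: (11, 0, -11)
  hex 17: (10, 1, -11)
  hex 18: (9, 2, -11)
  hex 19: (8, 3, -11)
  hex 20: (7, 4, -11)
  hex 21: (6, 4, -10)
  hex 22: (5, 4, -9)
  hex 23: (4, 4, -8)
  hex 24: (3, 4, -7)
  hex 25: (2, 4, -6)
  hex 26: (2, 3, -5)
  hex 27: (2, 2, -4)
  hex 28: (2, 1, -3)
  hex 29: (2, 0, -2)
Sorted: 30 hexes.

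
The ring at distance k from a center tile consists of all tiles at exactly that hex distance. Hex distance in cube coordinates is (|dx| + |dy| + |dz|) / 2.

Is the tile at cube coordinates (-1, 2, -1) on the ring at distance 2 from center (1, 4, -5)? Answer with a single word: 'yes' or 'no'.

|px - cx| = |-1 - 1| = 2
|py - cy| = |2 - 4| = 2
|pz - cz| = |-1 - (-5)| = 4
distance = (2+2+4)/2 = 8/2 = 4
radius = 2; distance != radius -> no

Answer: no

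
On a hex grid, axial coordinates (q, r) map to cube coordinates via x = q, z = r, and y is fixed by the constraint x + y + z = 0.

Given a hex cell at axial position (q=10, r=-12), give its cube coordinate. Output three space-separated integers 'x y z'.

Answer: 10 2 -12

Derivation:
x = q = 10
z = r = -12
y = -x - z = -(10) - (-12) = 2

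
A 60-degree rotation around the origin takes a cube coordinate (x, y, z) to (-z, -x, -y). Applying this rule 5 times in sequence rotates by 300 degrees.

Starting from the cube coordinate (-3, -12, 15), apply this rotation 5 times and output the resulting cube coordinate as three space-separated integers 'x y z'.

Start: (-3, -12, 15)
Step 1: (-3, -12, 15) -> (-(15), -(-3), -(-12)) = (-15, 3, 12)
Step 2: (-15, 3, 12) -> (-(12), -(-15), -(3)) = (-12, 15, -3)
Step 3: (-12, 15, -3) -> (-(-3), -(-12), -(15)) = (3, 12, -15)
Step 4: (3, 12, -15) -> (-(-15), -(3), -(12)) = (15, -3, -12)
Step 5: (15, -3, -12) -> (-(-12), -(15), -(-3)) = (12, -15, 3)

Answer: 12 -15 3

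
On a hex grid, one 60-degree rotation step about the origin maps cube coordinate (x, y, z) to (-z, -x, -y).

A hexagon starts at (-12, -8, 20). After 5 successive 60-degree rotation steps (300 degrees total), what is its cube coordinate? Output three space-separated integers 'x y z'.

Start: (-12, -8, 20)
Step 1: (-12, -8, 20) -> (-(20), -(-12), -(-8)) = (-20, 12, 8)
Step 2: (-20, 12, 8) -> (-(8), -(-20), -(12)) = (-8, 20, -12)
Step 3: (-8, 20, -12) -> (-(-12), -(-8), -(20)) = (12, 8, -20)
Step 4: (12, 8, -20) -> (-(-20), -(12), -(8)) = (20, -12, -8)
Step 5: (20, -12, -8) -> (-(-8), -(20), -(-12)) = (8, -20, 12)

Answer: 8 -20 12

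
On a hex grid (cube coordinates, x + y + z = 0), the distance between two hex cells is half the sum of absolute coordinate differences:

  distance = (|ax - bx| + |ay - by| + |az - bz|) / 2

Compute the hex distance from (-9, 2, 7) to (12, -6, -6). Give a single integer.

|ax - bx| = |-9 - 12| = 21
|ay - by| = |2 - (-6)| = 8
|az - bz| = |7 - (-6)| = 13
distance = (21 + 8 + 13) / 2 = 42 / 2 = 21

Answer: 21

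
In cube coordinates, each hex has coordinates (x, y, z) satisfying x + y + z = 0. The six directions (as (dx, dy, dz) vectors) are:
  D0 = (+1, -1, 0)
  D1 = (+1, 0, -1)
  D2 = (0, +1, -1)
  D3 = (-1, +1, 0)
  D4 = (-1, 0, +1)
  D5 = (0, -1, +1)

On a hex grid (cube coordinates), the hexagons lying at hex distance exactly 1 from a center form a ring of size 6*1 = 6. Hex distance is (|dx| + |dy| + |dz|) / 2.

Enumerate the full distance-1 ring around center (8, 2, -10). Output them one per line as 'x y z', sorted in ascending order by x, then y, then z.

Answer: 7 2 -9
7 3 -10
8 1 -9
8 3 -11
9 1 -10
9 2 -11

Derivation:
Walk ring at distance 1 from (8, 2, -10):
Start at center + D4*1 = (7, 2, -9)
  hex 0: (7, 2, -9)
  hex 1: (8, 1, -9)
  hex 2: (9, 1, -10)
  hex 3: (9, 2, -11)
  hex 4: (8, 3, -11)
  hex 5: (7, 3, -10)
Sorted: 6 hexes.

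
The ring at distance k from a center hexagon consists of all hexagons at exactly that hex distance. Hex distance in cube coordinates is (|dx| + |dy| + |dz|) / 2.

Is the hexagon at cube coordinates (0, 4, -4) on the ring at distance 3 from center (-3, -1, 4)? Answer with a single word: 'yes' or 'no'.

|px - cx| = |0 - (-3)| = 3
|py - cy| = |4 - (-1)| = 5
|pz - cz| = |-4 - 4| = 8
distance = (3+5+8)/2 = 16/2 = 8
radius = 3; distance != radius -> no

Answer: no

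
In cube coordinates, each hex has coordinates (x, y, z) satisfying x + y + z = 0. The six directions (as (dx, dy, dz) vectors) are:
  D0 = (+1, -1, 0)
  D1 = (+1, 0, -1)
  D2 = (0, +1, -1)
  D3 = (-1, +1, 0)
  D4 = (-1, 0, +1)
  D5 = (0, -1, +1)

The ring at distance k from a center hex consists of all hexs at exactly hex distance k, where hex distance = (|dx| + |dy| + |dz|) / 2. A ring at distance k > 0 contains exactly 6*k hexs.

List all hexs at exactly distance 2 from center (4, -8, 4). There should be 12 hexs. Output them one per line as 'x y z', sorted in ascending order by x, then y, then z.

Walk ring at distance 2 from (4, -8, 4):
Start at center + D4*2 = (2, -8, 6)
  hex 0: (2, -8, 6)
  hex 1: (3, -9, 6)
  hex 2: (4, -10, 6)
  hex 3: (5, -10, 5)
  hex 4: (6, -10, 4)
  hex 5: (6, -9, 3)
  hex 6: (6, -8, 2)
  hex 7: (5, -7, 2)
  hex 8: (4, -6, 2)
  hex 9: (3, -6, 3)
  hex 10: (2, -6, 4)
  hex 11: (2, -7, 5)
Sorted: 12 hexes.

Answer: 2 -8 6
2 -7 5
2 -6 4
3 -9 6
3 -6 3
4 -10 6
4 -6 2
5 -10 5
5 -7 2
6 -10 4
6 -9 3
6 -8 2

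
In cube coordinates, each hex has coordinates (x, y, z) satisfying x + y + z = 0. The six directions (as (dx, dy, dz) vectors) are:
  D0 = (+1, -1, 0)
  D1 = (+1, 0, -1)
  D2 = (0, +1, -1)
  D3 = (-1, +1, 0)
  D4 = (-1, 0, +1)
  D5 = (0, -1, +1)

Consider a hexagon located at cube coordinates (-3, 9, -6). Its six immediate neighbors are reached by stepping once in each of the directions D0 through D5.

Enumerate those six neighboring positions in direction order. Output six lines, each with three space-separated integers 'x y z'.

Answer: -2 8 -6
-2 9 -7
-3 10 -7
-4 10 -6
-4 9 -5
-3 8 -5

Derivation:
Center: (-3, 9, -6). Add each direction:
  D0: (-3, 9, -6) + (1, -1, 0) = (-2, 8, -6)
  D1: (-3, 9, -6) + (1, 0, -1) = (-2, 9, -7)
  D2: (-3, 9, -6) + (0, 1, -1) = (-3, 10, -7)
  D3: (-3, 9, -6) + (-1, 1, 0) = (-4, 10, -6)
  D4: (-3, 9, -6) + (-1, 0, 1) = (-4, 9, -5)
  D5: (-3, 9, -6) + (0, -1, 1) = (-3, 8, -5)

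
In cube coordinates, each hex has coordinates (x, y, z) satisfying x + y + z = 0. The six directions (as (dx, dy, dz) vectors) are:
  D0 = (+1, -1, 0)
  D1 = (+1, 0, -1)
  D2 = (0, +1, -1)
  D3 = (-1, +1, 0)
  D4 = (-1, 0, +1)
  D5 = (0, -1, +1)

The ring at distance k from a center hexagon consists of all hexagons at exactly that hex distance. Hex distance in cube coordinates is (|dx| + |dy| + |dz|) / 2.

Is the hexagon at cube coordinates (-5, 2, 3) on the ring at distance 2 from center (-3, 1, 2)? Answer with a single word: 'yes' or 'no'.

Answer: yes

Derivation:
|px - cx| = |-5 - (-3)| = 2
|py - cy| = |2 - 1| = 1
|pz - cz| = |3 - 2| = 1
distance = (2+1+1)/2 = 4/2 = 2
radius = 2; distance == radius -> yes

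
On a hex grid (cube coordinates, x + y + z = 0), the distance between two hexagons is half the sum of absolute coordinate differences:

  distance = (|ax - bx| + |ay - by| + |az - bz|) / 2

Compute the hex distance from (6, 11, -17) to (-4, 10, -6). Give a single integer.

|ax - bx| = |6 - (-4)| = 10
|ay - by| = |11 - 10| = 1
|az - bz| = |-17 - (-6)| = 11
distance = (10 + 1 + 11) / 2 = 22 / 2 = 11

Answer: 11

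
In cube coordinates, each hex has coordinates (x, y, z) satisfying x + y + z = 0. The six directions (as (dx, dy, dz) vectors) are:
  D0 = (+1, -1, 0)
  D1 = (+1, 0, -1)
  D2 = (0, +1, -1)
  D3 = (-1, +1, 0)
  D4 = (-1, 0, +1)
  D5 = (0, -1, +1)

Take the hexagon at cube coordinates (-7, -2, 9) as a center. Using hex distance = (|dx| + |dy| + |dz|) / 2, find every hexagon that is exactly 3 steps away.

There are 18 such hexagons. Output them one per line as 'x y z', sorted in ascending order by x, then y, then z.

Walk ring at distance 3 from (-7, -2, 9):
Start at center + D4*3 = (-10, -2, 12)
  hex 0: (-10, -2, 12)
  hex 1: (-9, -3, 12)
  hex 2: (-8, -4, 12)
  hex 3: (-7, -5, 12)
  hex 4: (-6, -5, 11)
  hex 5: (-5, -5, 10)
  hex 6: (-4, -5, 9)
  hex 7: (-4, -4, 8)
  hex 8: (-4, -3, 7)
  hex 9: (-4, -2, 6)
  hex 10: (-5, -1, 6)
  hex 11: (-6, 0, 6)
  hex 12: (-7, 1, 6)
  hex 13: (-8, 1, 7)
  hex 14: (-9, 1, 8)
  hex 15: (-10, 1, 9)
  hex 16: (-10, 0, 10)
  hex 17: (-10, -1, 11)
Sorted: 18 hexes.

Answer: -10 -2 12
-10 -1 11
-10 0 10
-10 1 9
-9 -3 12
-9 1 8
-8 -4 12
-8 1 7
-7 -5 12
-7 1 6
-6 -5 11
-6 0 6
-5 -5 10
-5 -1 6
-4 -5 9
-4 -4 8
-4 -3 7
-4 -2 6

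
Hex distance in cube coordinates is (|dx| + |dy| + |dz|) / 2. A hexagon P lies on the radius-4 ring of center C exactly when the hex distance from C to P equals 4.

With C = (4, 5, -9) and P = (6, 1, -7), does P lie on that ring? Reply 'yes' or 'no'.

|px - cx| = |6 - 4| = 2
|py - cy| = |1 - 5| = 4
|pz - cz| = |-7 - (-9)| = 2
distance = (2+4+2)/2 = 8/2 = 4
radius = 4; distance == radius -> yes

Answer: yes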